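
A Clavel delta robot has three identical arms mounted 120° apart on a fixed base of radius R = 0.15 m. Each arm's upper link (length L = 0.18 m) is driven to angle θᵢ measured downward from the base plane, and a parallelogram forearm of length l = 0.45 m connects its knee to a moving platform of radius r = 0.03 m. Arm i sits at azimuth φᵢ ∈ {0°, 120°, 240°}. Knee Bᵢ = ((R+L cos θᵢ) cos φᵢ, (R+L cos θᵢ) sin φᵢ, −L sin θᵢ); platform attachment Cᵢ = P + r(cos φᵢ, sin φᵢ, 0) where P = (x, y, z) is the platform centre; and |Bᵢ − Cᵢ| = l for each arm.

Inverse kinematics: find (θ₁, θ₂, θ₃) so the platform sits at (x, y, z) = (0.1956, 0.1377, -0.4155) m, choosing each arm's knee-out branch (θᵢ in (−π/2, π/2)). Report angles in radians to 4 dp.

rotate P by −φ1: (0.1956, 0.1377, -0.4155)
  e−x'=-0.0756;  (l²−L²−(e−x')²−y'²−z²)/2L = -0.0756
  γ=atan2(-0.4155,-0.0756)=-1.7508;  ψ=arccos(-0.1790)=1.7508;  θ1=γ+ψ≈0.0000
φ2=120.0° → target in arm frame (0.0215, -0.2382)
  e−x'=0.0985;  (l²−L²−(e−x')²−y'²−z²)/2L = -0.1917
  θ2 = atan2(B,A) + arccos(C/0.4270) = 0.6984
arm 3 (φ=240.0°): x'=-0.2171, y'=0.1005
  A=0.3371, B=-0.4155, C=(l²−L²−A²−y'²−z²)/(2L)=-0.3507
  √(A²+B²)=0.5350;  θ3 = -0.8893+2.2856 ≈ 1.3964

θ₁ = 0.0000, θ₂ = 0.6984, θ₃ = 1.3964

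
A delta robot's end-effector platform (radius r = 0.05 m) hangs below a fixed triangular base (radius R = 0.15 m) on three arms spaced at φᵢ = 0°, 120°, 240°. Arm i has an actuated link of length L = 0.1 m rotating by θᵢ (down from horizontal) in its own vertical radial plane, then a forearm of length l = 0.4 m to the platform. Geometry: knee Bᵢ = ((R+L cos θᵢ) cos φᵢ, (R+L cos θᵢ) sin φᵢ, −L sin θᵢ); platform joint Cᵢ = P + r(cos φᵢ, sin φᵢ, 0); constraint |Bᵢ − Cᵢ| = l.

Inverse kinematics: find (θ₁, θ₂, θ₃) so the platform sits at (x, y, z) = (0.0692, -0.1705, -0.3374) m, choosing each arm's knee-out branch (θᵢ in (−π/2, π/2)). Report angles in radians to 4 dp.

arm 1 (φ=0.0°): x'=0.0692, y'=-0.1705
  A=0.0308, B=-0.3374, C=(l²−L²−A²−y'²−z²)/(2L)=0.0307
  γ=atan2(-0.3374,0.0308)=-1.4798;  ψ=arccos(0.0906)=1.4800;  θ1=γ+ψ≈0.0003
rotate P by −φ2: (-0.1823, 0.0253, -0.3374)
  e−x'=0.2823;  (l²−L²−(e−x')²−y'²−z²)/2L = -0.2207
  θ2 = atan2(B,A) + arccos(C/0.4399) = 1.2223
φ3=240.0° → target in arm frame (0.1131, 0.1452)
  A cos θ + B sin θ = C:  -0.0131·cos θ + -0.3374·sin θ = 0.0746
  √(A²+B²)=0.3377;  θ3 = -1.6095+1.3481 ≈ -0.2614

θ₁ = 0.0003, θ₂ = 1.2223, θ₃ = -0.2614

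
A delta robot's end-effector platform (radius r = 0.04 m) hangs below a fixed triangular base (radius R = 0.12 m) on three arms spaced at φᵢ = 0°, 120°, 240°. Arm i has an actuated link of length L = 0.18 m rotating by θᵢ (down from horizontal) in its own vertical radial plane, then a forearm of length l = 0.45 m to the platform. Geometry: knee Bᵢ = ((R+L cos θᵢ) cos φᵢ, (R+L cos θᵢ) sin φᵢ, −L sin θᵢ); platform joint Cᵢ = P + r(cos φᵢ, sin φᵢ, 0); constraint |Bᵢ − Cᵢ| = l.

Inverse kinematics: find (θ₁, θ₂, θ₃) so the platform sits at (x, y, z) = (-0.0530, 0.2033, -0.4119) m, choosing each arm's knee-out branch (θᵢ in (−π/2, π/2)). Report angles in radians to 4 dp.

θ₁ = 0.6977, θ₂ = -0.1746, θ₃ = 0.9597

rotate P by −φ1: (-0.0530, 0.2033, -0.4119)
  e−x'=0.1330;  (l²−L²−(e−x')²−y'²−z²)/2L = -0.1627
  θ1 = atan2(B,A) + arccos(C/0.4328) = 0.6977
arm 2 (φ=120.0°): x'=0.2026, y'=-0.0558
  A=-0.1226, B=-0.4119, C=(l²−L²−A²−y'²−z²)/(2L)=-0.0491
  θ2 = atan2(B,A) + arccos(C/0.4297) = -0.1746
arm 3 (φ=240.0°): x'=-0.1496, y'=-0.1475
  A=0.2296, B=-0.4119, C=(l²−L²−A²−y'²−z²)/(2L)=-0.2056
  θ3 = atan2(B,A) + arccos(C/0.4716) = 0.9597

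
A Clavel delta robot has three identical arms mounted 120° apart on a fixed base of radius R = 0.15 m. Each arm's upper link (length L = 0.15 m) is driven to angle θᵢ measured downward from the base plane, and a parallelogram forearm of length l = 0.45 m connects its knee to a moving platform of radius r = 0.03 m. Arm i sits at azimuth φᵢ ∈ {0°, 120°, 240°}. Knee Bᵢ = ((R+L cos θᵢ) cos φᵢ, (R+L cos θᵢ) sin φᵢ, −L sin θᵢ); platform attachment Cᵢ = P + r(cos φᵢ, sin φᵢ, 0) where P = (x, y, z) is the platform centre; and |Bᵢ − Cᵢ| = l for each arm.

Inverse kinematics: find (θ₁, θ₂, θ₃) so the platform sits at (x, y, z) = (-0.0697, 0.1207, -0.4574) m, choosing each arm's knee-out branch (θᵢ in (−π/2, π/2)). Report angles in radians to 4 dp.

θ₁ = 0.9600, θ₂ = 0.1748, θ₃ = 0.9599

arm 1 (φ=0.0°): x'=-0.0697, y'=0.1207
  e−x'=0.1897;  (l²−L²−(e−x')²−y'²−z²)/2L = -0.2659
  θ1 = atan2(B,A) + arccos(C/0.4952) = 0.9600
arm 2 (φ=120.0°): x'=0.1394, y'=0.0000
  A cos θ + B sin θ = C:  -0.0194·cos θ + -0.4574·sin θ = -0.0986
  √(A²+B²)=0.4578;  θ2 = -1.6131+1.7879 ≈ 0.1748
rotate P by −φ3: (-0.0697, -0.1207, -0.4574)
  A=0.1897, B=-0.4574, C=(l²−L²−A²−y'²−z²)/(2L)=-0.2659
  θ3 = atan2(B,A) + arccos(C/0.4952) = 0.9599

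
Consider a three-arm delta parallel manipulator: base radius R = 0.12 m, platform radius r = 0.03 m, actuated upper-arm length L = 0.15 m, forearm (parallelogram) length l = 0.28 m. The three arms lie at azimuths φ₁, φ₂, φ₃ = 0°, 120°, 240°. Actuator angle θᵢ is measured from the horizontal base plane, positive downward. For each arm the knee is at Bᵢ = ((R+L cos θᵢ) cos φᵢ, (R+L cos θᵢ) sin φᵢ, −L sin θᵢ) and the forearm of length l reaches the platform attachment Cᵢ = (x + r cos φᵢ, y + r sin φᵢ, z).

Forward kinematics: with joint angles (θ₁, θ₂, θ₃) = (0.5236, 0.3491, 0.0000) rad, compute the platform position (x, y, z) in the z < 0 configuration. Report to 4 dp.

φ1=0.0°: virtual centre (0.2199, 0.0000, -0.0750), radius l
φ2=120.0°: virtual centre (-0.1155, 0.2000, -0.0513), radius l
arm 3 at φ=240.0°: ρ3 = 0.2400;  S3 = (-0.1200, -0.2078, 0.0000)
subtract pairs → two planes through P
plane₁₂: -0.6708x+0.4000y+0.0474z = 0.0020
det = 0.5508;  x = -0.0041+0.1447z,  y = -0.0020+0.1242z
into |P−S₁|² = l²: 1.0364z² + 0.0847z + -0.0226 = 0;  Δ = 0.1008;  z = -0.1940 or 0.1123 → z<0 root = -0.1940
x = -0.0322, y = -0.0260

(-0.0322, -0.0260, -0.1940)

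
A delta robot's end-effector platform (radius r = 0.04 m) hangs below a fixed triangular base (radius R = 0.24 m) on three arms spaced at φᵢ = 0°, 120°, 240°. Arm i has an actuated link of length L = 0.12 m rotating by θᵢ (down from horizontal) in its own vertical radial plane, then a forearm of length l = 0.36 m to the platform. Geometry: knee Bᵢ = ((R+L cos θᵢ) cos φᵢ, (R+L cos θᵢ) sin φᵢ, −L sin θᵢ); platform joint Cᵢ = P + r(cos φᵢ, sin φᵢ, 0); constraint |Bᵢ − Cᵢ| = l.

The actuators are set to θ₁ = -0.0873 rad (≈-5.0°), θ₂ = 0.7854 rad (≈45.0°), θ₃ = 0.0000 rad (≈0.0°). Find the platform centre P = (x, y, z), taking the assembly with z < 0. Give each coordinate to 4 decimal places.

S1 = (0.3195·cos0.0°, 0.3195·sin0.0°, 0.0105) = (0.3195, 0.0000, 0.0105)
φ2=120.0°: virtual centre (-0.1424, 0.2467, -0.0849), radius l
arm 3 at φ=240.0°: e+L cos θ3 = 0.3200;  S3 = (-0.1600, -0.2771, 0.0000)
eliminate P² terms by subtracting sphere 1 from 2 and 3
linear system: -0.9239x+0.4934y = -0.0139−-0.1906z; -0.9591x+-0.5543y = 0.0002−-0.0209z
det = 0.9853;  x = 0.0077+-0.1177z,  y = -0.0137+0.1659z
into |P−S₁|² = l²: 1.0414z² + 0.0479z + -0.0321 = 0;  Δ = 0.1359;  z = -0.2000 or 0.1540 → z<0 root = -0.2000
x = 0.0313, y = -0.0469

(0.0313, -0.0469, -0.2000)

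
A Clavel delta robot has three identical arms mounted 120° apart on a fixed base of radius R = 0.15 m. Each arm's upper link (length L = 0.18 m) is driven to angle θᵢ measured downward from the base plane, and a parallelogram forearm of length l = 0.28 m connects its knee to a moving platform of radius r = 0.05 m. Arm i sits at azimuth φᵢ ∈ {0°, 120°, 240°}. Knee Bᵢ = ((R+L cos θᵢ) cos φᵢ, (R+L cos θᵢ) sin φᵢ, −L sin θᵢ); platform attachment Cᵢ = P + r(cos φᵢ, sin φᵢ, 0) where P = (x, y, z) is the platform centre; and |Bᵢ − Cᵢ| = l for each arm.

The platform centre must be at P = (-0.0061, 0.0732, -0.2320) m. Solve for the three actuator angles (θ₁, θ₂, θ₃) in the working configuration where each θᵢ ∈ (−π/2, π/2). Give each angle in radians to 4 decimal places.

rotate P by −φ1: (-0.0061, 0.0732, -0.2320)
  e−x'=0.1061;  (l²−L²−(e−x')²−y'²−z²)/2L = -0.0679
  θ1 = atan2(B,A) + arccos(C/0.2551) = 0.6983
arm 2 (φ=120.0°): x'=0.0664, y'=-0.0313
  A cos θ + B sin θ = C:  0.0336·cos θ + -0.2320·sin θ = -0.0276
  √(A²+B²)=0.2344;  θ2 = -1.4272+1.6887 ≈ 0.2616
rotate P by −φ3: (-0.0603, -0.0419, -0.2320)
  e−x'=0.1603;  (l²−L²−(e−x')²−y'²−z²)/2L = -0.0980
  θ3 = atan2(B,A) + arccos(C/0.2820) = 0.9597

θ₁ = 0.6983, θ₂ = 0.2616, θ₃ = 0.9597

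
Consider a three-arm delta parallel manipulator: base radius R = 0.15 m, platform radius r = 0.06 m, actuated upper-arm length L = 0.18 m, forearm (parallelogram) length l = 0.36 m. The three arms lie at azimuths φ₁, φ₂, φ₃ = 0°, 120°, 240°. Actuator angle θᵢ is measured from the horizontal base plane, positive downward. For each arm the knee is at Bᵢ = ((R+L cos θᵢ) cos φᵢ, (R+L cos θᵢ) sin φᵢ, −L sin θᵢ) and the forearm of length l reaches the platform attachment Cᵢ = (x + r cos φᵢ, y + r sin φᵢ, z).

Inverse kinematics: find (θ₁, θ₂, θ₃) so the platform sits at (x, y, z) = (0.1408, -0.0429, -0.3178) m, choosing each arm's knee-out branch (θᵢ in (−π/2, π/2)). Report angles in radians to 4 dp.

θ₁ = -0.0875, θ₂ = 0.9599, θ₃ = 0.6981

φ1=0.0° → target in arm frame (0.1408, -0.0429)
  e−x'=-0.0508;  (l²−L²−(e−x')²−y'²−z²)/2L = -0.0228
  γ=atan2(-0.3178,-0.0508)=-1.7293;  ψ=arccos(-0.0709)=1.6418;  θ1=γ+ψ≈-0.0875
arm 2 (φ=120.0°): x'=-0.1076, y'=-0.1005
  A=0.1976, B=-0.3178, C=(l²−L²−A²−y'²−z²)/(2L)=-0.1470
  γ=atan2(-0.3178,0.1976)=-1.0146;  ψ=arccos(-0.3929)=1.9745;  θ2=γ+ψ≈0.9599
φ3=240.0° → target in arm frame (-0.0332, 0.1434)
  e−x'=0.1232;  (l²−L²−(e−x')²−y'²−z²)/2L = -0.1099
  γ=atan2(-0.3178,0.1232)=-1.2008;  ψ=arccos(-0.3223)=1.8989;  θ3=γ+ψ≈0.6981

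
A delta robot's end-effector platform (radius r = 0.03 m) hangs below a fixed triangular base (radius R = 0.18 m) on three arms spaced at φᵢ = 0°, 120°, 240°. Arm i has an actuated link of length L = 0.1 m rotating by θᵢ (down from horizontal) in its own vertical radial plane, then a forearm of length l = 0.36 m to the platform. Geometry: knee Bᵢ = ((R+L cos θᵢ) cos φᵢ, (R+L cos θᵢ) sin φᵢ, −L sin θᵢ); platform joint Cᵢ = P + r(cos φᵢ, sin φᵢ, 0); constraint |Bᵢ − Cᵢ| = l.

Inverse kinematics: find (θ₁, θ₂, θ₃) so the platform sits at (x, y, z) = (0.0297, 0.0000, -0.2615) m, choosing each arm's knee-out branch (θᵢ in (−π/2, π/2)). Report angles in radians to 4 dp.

φ1=0.0° → target in arm frame (0.0297, 0.0000)
  A=0.1203, B=-0.2615, C=(l²−L²−A²−y'²−z²)/(2L)=0.1837
  θ1 = atan2(B,A) + arccos(C/0.2878) = -0.2611
rotate P by −φ2: (-0.0148, -0.0257, -0.2615)
  A cos θ + B sin θ = C:  0.1648·cos θ + -0.2615·sin θ = 0.1169
  √(A²+B²)=0.3091;  θ2 = -1.0083+1.1830 ≈ 0.1746
φ3=240.0° → target in arm frame (-0.0149, 0.0257)
  A cos θ + B sin θ = C:  0.1648·cos θ + -0.2615·sin θ = 0.1169
  √(A²+B²)=0.3091;  θ3 = -1.0083+1.1830 ≈ 0.1746

θ₁ = -0.2611, θ₂ = 0.1746, θ₃ = 0.1746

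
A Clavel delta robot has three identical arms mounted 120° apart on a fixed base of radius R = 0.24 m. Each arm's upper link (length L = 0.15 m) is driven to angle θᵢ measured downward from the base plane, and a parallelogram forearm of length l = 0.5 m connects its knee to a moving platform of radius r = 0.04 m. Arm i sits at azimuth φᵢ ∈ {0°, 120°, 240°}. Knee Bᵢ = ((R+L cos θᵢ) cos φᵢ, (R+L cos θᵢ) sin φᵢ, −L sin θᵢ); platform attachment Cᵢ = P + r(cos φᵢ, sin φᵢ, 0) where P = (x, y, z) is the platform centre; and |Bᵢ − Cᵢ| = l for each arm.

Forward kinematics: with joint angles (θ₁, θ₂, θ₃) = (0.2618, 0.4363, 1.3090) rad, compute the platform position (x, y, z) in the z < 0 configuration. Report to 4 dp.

arm 1 at φ=0.0°: e+L cos θ1 = 0.3449;  O1 = (0.3449, 0.0000, -0.0388)
φ2=120.0°: virtual centre (-0.1680, 0.2909, -0.0634), radius l
φ3=240.0°: virtual centre (-0.1194, -0.2068, -0.1449), radius l
eliminate P² terms by subtracting sphere 1 from 2 and 3
plane₁₂: -1.0257x+0.5819y+-0.0491z = -0.0036
Cramer: x(z) = 0.0271-0.1490z;  y(z) = 0.0417-0.1783z
into |P−O₁|² = l²: 1.0540z² + 0.1575z + -0.1458 = 0;  Δ = 0.6394;  z = -0.4541 or 0.3046 → z<0 root = -0.4541
x = 0.0948, y = 0.1226

(0.0948, 0.1226, -0.4541)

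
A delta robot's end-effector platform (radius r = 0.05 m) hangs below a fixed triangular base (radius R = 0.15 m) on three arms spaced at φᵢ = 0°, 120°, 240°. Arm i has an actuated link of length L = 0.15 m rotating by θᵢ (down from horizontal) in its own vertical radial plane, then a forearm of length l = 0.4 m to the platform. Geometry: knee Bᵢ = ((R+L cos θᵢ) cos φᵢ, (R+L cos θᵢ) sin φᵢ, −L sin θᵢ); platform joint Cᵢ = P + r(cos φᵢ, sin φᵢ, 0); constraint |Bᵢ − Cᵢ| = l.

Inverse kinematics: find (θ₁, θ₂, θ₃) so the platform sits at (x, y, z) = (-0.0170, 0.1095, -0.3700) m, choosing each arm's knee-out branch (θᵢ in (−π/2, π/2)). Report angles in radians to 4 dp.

θ₁ = 0.5234, θ₂ = 0.0001, θ₃ = 0.7853

arm 1 (φ=0.0°): x'=-0.0170, y'=0.1095
  A=0.1170, B=-0.3700, C=(l²−L²−A²−y'²−z²)/(2L)=-0.0836
  θ1 = atan2(B,A) + arccos(C/0.3881) = 0.5234
rotate P by −φ2: (0.1033, -0.0400, -0.3700)
  A=-0.0033, B=-0.3700, C=(l²−L²−A²−y'²−z²)/(2L)=-0.0034
  γ=atan2(-0.3700,-0.0033)=-1.5798;  ψ=arccos(-0.0091)=1.5799;  θ2=γ+ψ≈0.0001
arm 3 (φ=240.0°): x'=-0.0863, y'=-0.0695
  e−x'=0.1863;  (l²−L²−(e−x')²−y'²−z²)/2L = -0.1298
  γ=atan2(-0.3700,0.1863)=-1.1043;  ψ=arccos(-0.3134)=1.8895;  θ3=γ+ψ≈0.7853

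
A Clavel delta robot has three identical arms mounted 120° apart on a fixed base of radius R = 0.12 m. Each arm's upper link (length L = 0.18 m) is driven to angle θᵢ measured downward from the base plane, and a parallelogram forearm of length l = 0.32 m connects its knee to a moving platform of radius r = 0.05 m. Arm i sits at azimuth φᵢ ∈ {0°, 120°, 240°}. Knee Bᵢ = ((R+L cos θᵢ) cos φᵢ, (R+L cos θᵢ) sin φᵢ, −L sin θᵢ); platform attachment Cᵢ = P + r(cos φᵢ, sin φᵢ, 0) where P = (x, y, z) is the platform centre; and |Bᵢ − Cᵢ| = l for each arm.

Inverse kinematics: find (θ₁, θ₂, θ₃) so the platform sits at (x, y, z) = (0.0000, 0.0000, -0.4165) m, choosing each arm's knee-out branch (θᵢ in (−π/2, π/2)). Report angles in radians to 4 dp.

arm 1 (φ=0.0°): x'=0.0000, y'=0.0000
  A cos θ + B sin θ = C:  0.0700·cos θ + -0.4165·sin θ = -0.3010
  γ=atan2(-0.4165,0.0700)=-1.4043;  ψ=arccos(-0.7128)=2.3642;  θ1=γ+ψ≈0.9600
φ2=120.0° → target in arm frame (0.0000, 0.0000)
  A=0.0700, B=-0.4165, C=(l²−L²−A²−y'²−z²)/(2L)=-0.3010
  θ2 = atan2(B,A) + arccos(C/0.4223) = 0.9600
arm 3 (φ=240.0°): x'=0.0000, y'=0.0000
  A=0.0700, B=-0.4165, C=(l²−L²−A²−y'²−z²)/(2L)=-0.3010
  γ=atan2(-0.4165,0.0700)=-1.4043;  ψ=arccos(-0.7128)=2.3642;  θ3=γ+ψ≈0.9600

θ₁ = 0.9600, θ₂ = 0.9600, θ₃ = 0.9600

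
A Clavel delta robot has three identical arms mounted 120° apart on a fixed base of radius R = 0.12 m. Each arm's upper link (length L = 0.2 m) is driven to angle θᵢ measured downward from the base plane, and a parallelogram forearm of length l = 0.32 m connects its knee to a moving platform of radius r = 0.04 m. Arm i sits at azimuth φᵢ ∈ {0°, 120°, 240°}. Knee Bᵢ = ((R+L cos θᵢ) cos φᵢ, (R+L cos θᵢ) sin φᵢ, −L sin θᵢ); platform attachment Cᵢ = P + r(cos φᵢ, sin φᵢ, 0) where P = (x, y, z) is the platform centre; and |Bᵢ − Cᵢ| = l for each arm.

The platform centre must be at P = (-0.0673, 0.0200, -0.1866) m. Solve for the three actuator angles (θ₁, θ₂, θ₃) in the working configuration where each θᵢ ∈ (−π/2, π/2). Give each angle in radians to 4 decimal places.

φ1=0.0° → target in arm frame (-0.0673, 0.0200)
  A cos θ + B sin θ = C:  0.1473·cos θ + -0.1866·sin θ = 0.0137
  γ=atan2(-0.1866,0.1473)=-0.9026;  ψ=arccos(0.0577)=1.5131;  θ1=γ+ψ≈0.6105
φ2=120.0° → target in arm frame (0.0510, 0.0483)
  e−x'=0.0290;  (l²−L²−(e−x')²−y'²−z²)/2L = 0.0610
  θ2 = atan2(B,A) + arccos(C/0.1888) = -0.1747
arm 3 (φ=240.0°): x'=0.0163, y'=-0.0683
  A=0.0637, B=-0.1866, C=(l²−L²−A²−y'²−z²)/(2L)=0.0472
  γ=atan2(-0.1866,0.0637)=-1.2420;  ψ=arccos(0.2392)=1.3293;  θ3=γ+ψ≈0.0873

θ₁ = 0.6105, θ₂ = -0.1747, θ₃ = 0.0873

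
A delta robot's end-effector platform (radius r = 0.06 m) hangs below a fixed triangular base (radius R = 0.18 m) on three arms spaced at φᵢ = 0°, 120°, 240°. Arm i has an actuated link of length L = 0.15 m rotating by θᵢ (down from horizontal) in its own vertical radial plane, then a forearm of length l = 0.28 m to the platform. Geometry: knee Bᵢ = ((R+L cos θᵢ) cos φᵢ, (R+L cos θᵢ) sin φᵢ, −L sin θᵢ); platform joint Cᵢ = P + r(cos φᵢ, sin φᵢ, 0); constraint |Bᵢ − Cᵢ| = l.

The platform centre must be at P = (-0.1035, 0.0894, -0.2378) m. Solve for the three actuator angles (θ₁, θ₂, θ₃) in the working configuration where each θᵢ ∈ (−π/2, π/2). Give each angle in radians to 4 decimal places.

θ₁ = 1.3960, θ₂ = 0.0000, θ₃ = 1.0470

arm 1 (φ=0.0°): x'=-0.1035, y'=0.0894
  A cos θ + B sin θ = C:  0.2235·cos θ + -0.2378·sin θ = -0.1953
  √(A²+B²)=0.3263;  θ1 = -0.8164+2.2124 ≈ 1.3960
arm 2 (φ=120.0°): x'=0.1292, y'=0.0449
  A cos θ + B sin θ = C:  -0.0092·cos θ + -0.2378·sin θ = -0.0092
  √(A²+B²)=0.2380;  θ2 = -1.6094+1.6094 ≈ 0.0000
φ3=240.0° → target in arm frame (-0.0257, -0.1343)
  e−x'=0.1457;  (l²−L²−(e−x')²−y'²−z²)/2L = -0.1330
  γ=atan2(-0.2378,0.1457)=-1.0212;  ψ=arccos(-0.4771)=2.0681;  θ3=γ+ψ≈1.0470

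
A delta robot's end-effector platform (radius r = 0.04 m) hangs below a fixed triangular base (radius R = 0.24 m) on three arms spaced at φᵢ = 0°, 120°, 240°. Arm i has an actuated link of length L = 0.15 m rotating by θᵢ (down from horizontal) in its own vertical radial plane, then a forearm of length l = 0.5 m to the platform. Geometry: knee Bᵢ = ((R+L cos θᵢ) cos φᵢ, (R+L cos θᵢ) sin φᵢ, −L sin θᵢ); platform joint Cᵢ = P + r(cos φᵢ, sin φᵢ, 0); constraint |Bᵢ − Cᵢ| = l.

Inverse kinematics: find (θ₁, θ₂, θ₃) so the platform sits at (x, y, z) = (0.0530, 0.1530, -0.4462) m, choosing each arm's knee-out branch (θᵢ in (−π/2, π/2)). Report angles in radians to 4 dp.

φ1=0.0° → target in arm frame (0.0530, 0.1530)
  A cos θ + B sin θ = C:  0.1470·cos θ + -0.4462·sin θ = -0.0554
  θ1 = atan2(B,A) + arccos(C/0.4698) = 0.4364
rotate P by −φ2: (0.1060, -0.1224, -0.4462)
  A=0.0940, B=-0.4462, C=(l²−L²−A²−y'²−z²)/(2L)=0.0153
  √(A²+B²)=0.4560;  θ2 = -1.3632+1.5372 ≈ 0.1741
rotate P by −φ3: (-0.1590, -0.0306, -0.4462)
  e−x'=0.3590;  (l²−L²−(e−x')²−y'²−z²)/2L = -0.3380
  √(A²+B²)=0.5727;  θ3 = -0.8933+2.2022 ≈ 1.3089

θ₁ = 0.4364, θ₂ = 0.1741, θ₃ = 1.3089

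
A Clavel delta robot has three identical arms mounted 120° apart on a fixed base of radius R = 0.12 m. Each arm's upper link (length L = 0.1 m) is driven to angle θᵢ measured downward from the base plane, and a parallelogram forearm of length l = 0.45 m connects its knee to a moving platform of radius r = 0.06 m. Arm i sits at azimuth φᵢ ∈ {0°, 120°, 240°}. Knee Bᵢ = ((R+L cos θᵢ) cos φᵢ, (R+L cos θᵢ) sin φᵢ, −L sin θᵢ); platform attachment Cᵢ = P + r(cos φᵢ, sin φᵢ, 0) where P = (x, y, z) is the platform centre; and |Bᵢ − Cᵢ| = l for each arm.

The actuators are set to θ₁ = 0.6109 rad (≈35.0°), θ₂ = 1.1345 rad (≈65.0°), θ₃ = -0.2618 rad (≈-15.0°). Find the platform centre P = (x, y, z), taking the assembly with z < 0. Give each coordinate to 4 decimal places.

φ1=0.0°: virtual centre (0.1419, 0.0000, -0.0574), radius l
φ2=120.0°: virtual centre (-0.0511, 0.0886, -0.0906), radius l
φ3=240.0°: virtual centre (-0.0783, -0.1356, 0.0259), radius l
|S₂|²−|S₁|² = -0.0048;  |S₃|²−|S₁|² = 0.0018
linear system: -0.3861x+0.1771y = -0.0048−-0.0665z; -0.4404x+-0.2712y = 0.0018−0.1665z
Cramer: x(z) = 0.0054+0.0626z;  y(z) = -0.0152+0.5122z
sphere 1 gives Az²+Bz+C=0 with A=1.2662, B=0.0821, C=-0.1803;  B²−4AC=0.9201;  roots -0.4112, 0.3464;  negative root z = -0.4112
x = -0.0204, y = -0.2258

(-0.0204, -0.2258, -0.4112)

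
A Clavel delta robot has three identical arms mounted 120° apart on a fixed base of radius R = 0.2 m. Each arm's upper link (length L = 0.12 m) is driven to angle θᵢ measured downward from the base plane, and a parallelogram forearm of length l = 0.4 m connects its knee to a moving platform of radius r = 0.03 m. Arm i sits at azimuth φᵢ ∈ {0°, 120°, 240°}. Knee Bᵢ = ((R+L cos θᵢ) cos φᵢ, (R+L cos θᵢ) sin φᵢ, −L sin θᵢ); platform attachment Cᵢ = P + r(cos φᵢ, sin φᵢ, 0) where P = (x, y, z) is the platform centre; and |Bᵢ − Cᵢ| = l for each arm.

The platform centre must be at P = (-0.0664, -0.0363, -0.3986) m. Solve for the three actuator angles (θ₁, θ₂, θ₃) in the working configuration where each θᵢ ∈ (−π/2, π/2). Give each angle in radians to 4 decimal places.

θ₁ = 1.2217, θ₂ = 0.8724, θ₃ = 0.5236

rotate P by −φ1: (-0.0664, -0.0363, -0.3986)
  A=0.2364, B=-0.3986, C=(l²−L²−A²−y'²−z²)/(2L)=-0.2937
  θ1 = atan2(B,A) + arccos(C/0.4634) = 1.2217
rotate P by −φ2: (0.0018, 0.0757, -0.3986)
  A cos θ + B sin θ = C:  0.1682·cos θ + -0.3986·sin θ = -0.1971
  θ2 = atan2(B,A) + arccos(C/0.4326) = 0.8724
rotate P by −φ3: (0.0646, -0.0394, -0.3986)
  A=0.1054, B=-0.3986, C=(l²−L²−A²−y'²−z²)/(2L)=-0.1081
  θ3 = atan2(B,A) + arccos(C/0.4123) = 0.5236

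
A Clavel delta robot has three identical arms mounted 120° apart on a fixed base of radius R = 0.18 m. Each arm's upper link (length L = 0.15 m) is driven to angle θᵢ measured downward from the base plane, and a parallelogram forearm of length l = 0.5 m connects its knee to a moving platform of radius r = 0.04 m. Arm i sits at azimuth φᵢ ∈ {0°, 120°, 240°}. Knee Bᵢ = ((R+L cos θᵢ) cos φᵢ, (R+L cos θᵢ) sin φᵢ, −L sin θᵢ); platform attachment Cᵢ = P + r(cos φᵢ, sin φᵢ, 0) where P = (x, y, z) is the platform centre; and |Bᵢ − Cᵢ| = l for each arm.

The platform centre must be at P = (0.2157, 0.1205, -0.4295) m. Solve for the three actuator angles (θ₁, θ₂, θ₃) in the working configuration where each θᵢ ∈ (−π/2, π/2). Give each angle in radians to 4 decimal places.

arm 1 (φ=0.0°): x'=0.2157, y'=0.1205
  e−x'=-0.0757;  (l²−L²−(e−x')²−y'²−z²)/2L = 0.0759
  γ=atan2(-0.4295,-0.0757)=-1.7453;  ψ=arccos(0.1741)=1.3958;  θ1=γ+ψ≈-0.3495
φ2=120.0° → target in arm frame (-0.0035, -0.2471)
  e−x'=0.1435;  (l²−L²−(e−x')²−y'²−z²)/2L = -0.1287
  √(A²+B²)=0.4528;  θ2 = -1.2484+1.8589 ≈ 0.6105
rotate P by −φ3: (-0.2122, 0.1266, -0.4295)
  A cos θ + B sin θ = C:  0.3522·cos θ + -0.4295·sin θ = -0.3234
  √(A²+B²)=0.5554;  θ3 = -0.8840+2.1924 ≈ 1.3084

θ₁ = -0.3495, θ₂ = 0.6105, θ₃ = 1.3084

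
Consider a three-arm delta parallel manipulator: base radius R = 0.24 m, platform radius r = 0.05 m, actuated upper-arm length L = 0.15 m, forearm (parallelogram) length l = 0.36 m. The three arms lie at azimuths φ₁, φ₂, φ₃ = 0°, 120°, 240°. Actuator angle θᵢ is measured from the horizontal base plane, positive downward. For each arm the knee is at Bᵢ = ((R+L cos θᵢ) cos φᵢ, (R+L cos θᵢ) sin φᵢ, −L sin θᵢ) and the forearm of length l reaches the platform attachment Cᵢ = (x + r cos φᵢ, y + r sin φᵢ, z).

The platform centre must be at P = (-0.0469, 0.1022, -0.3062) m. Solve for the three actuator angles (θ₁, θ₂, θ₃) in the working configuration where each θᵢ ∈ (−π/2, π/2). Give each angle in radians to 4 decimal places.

θ₁ = 1.1345, θ₂ = 0.1742, θ₃ = 1.2215

arm 1 (φ=0.0°): x'=-0.0469, y'=0.1022
  A=0.2369, B=-0.3062, C=(l²−L²−A²−y'²−z²)/(2L)=-0.1774
  θ1 = atan2(B,A) + arccos(C/0.3871) = 1.1345
arm 2 (φ=120.0°): x'=0.1120, y'=-0.0105
  A cos θ + B sin θ = C:  0.0780·cos θ + -0.3062·sin θ = 0.0238
  γ=atan2(-0.3062,0.0780)=-1.3212;  ψ=arccos(0.0753)=1.4954;  θ2=γ+ψ≈0.1742
φ3=240.0° → target in arm frame (-0.0651, -0.0917)
  A cos θ + B sin θ = C:  0.2551·cos θ + -0.3062·sin θ = -0.2004
  γ=atan2(-0.3062,0.2551)=-0.8763;  ψ=arccos(-0.5029)=2.0978;  θ3=γ+ψ≈1.2215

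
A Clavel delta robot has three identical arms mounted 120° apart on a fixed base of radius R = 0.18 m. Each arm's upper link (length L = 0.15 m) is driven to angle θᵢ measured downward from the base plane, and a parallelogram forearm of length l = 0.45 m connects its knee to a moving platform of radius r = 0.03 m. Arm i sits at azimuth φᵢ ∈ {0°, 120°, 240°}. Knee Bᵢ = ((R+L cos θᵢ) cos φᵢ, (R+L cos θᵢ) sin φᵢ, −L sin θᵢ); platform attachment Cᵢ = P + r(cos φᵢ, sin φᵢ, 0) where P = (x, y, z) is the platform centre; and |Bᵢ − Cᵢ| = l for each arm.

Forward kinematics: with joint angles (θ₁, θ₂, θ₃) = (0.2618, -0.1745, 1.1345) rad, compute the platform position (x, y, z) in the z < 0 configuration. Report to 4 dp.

(0.0427, 0.1685, -0.3712)

arm 1 at φ=0.0°: e+L cos θ1 = 0.2949;  centre 1 = (0.2949, 0.0000, -0.0388)
φ2=120.0°: virtual centre (-0.1489, 0.2578, 0.0260), radius l
centre 3 = (0.2134·cos240.0°, 0.2134·sin240.0°, -0.1359) = (-0.1067, -0.1848, -0.1359)
|centre ₂|²−|centre ₁|² = 0.0008;  |centre ₃|²−|centre ₁|² = -0.0245
linear system: -0.8875x+0.5157y = 0.0008−0.1297z; -0.8032x+-0.3696y = -0.0245−-0.1943z
det = 0.7422;  x = 0.0166+-0.0704z,  y = 0.0302+-0.3727z
quadratic in z: (1.1438)z²+(0.0943)z+(-0.1226)=0, √Δ=0.7549 → z ∈ {-0.3712, 0.2888}; z = -0.3712 (taking z<0)
x = 0.0427, y = 0.1685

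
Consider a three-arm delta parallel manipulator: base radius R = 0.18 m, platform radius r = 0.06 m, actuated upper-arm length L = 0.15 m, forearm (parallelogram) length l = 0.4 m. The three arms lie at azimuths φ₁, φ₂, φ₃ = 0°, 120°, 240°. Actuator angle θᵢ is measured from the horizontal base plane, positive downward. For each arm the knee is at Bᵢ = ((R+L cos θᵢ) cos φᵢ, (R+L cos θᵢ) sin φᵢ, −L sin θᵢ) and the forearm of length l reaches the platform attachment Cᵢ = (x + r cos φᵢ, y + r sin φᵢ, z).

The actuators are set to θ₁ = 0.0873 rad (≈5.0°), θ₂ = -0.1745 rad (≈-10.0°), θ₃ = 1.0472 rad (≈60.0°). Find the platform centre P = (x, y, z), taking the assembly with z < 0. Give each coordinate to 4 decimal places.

(0.0560, 0.1500, -0.3164)

φ1=0.0°: virtual centre (0.2694, 0.0000, -0.0131), radius l
centre 2 = (0.2677·cos120.0°, 0.2677·sin120.0°, 0.0260) = (-0.1339, 0.2319, 0.0260)
φ3=240.0°: virtual centre (-0.0975, -0.1689, -0.1299), radius l
eliminate P² terms by subtracting sphere 1 from 2 and 3
plane₁₂: -0.8066x+0.4637y+0.0782z = -0.0004
Cramer: x(z) = 0.0137-0.1337z;  y(z) = 0.0230-0.4013z
sphere 1 gives Az²+Bz+C=0 with A=1.1789, B=0.0760, C=-0.0939;  B²−4AC=0.4487;  roots -0.3164, 0.2518;  negative root z = -0.3164
x = 0.0560, y = 0.1500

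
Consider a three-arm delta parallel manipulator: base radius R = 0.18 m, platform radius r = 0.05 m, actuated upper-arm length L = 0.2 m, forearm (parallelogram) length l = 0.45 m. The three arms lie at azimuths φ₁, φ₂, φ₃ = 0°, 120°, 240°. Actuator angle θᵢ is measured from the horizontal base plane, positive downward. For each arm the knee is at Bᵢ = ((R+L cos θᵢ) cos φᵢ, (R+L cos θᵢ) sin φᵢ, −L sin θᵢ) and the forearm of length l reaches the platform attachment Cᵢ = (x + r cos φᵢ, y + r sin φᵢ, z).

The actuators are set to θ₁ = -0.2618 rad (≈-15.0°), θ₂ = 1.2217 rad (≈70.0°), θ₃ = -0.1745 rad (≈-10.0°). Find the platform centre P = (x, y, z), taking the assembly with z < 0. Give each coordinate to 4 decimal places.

(0.1265, -0.2012, -0.2995)

centre 1 = (0.3232·cos0.0°, 0.3232·sin0.0°, 0.0518) = (0.3232, 0.0000, 0.0518)
centre 2 = (0.1984·cos120.0°, 0.1984·sin120.0°, -0.1879) = (-0.0992, 0.1718, -0.1879)
φ3=240.0°: virtual centre (-0.1635, -0.2832, 0.0347), radius l
subtract pairs → two planes through P
plane₁₂: -0.8448x+0.3437y+-0.4794z = -0.0324
det = 0.8129;  x = 0.0222+-0.3484z,  y = -0.0399+0.5386z
into |P−centre ₁|² = l²: 1.4115z² + 0.0633z + -0.1076 = 0;  Δ = 0.6117;  z = -0.2995 or 0.2546 → z<0 root = -0.2995
x = 0.1265, y = -0.2012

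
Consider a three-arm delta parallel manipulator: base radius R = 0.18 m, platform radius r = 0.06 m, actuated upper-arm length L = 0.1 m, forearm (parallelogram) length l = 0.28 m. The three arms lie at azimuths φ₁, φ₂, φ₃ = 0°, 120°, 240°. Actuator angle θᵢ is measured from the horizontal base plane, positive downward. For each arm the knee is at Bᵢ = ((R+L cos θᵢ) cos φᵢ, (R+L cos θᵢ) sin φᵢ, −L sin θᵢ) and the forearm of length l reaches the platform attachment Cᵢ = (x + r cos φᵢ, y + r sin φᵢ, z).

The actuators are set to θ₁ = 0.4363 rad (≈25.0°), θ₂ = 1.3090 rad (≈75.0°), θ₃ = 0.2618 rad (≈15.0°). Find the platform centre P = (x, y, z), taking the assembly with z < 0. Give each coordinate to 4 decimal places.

arm 1 at φ=0.0°: e+L cos θ1 = 0.2106;  S1 = (0.2106, 0.0000, -0.0423)
S2 = (0.1459·cos120.0°, 0.1459·sin120.0°, -0.0966) = (-0.0729, 0.1263, -0.0966)
arm 3 at φ=240.0°: e+L cos θ3 = 0.2166;  S3 = (-0.1083, -0.1876, -0.0259)
|S₂|²−|S₁|² = -0.0155;  |S₃|²−|S₁|² = 0.0014
plane₁₂: -0.5671x+0.2527y+-0.1087z = -0.0155
det = 0.3739;  x = 0.0146+-0.0869z,  y = -0.0287+0.2350z
quadratic in z: (1.0628)z²+(0.1051)z+(-0.0374)=0, √Δ=0.4122 → z ∈ {-0.2434, 0.1445}; z = -0.2434 (taking z<0)
x = 0.0358, y = -0.0859

(0.0358, -0.0859, -0.2434)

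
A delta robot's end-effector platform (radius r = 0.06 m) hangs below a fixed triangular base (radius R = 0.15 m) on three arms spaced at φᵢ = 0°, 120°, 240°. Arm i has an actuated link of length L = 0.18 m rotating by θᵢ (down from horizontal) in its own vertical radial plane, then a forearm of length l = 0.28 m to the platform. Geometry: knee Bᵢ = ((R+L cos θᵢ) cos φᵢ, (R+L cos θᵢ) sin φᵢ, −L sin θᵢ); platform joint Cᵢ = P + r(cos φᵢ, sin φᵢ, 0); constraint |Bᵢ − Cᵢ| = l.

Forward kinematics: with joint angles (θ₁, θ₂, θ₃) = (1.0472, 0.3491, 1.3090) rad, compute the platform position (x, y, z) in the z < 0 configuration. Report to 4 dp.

(-0.0229, 0.1268, -0.3013)

arm 1 at φ=0.0°: ρ1 = 0.1800;  centre 1 = (0.1800, 0.0000, -0.1559)
centre 2 = (0.2591·cos120.0°, 0.2591·sin120.0°, -0.0616) = (-0.1296, 0.2244, -0.0616)
arm 3 at φ=240.0°: ρ3 = 0.1366;  centre 3 = (-0.0683, -0.1183, -0.1739)
|centre ₂|²−|centre ₁|² = 0.0142;  |centre ₃|²−|centre ₁|² = -0.0078
plane₁₂: -0.6191x+0.4488y+0.1886z = 0.0142
det = 0.3694;  x = 0.0004+0.0771z,  y = 0.0323+-0.3139z
into |P−centre ₁|² = l²: 1.1045z² + 0.2638z + -0.0208 = 0;  Δ = 0.1615;  z = -0.3013 or 0.0625 → z<0 root = -0.3013
x = -0.0229, y = 0.1268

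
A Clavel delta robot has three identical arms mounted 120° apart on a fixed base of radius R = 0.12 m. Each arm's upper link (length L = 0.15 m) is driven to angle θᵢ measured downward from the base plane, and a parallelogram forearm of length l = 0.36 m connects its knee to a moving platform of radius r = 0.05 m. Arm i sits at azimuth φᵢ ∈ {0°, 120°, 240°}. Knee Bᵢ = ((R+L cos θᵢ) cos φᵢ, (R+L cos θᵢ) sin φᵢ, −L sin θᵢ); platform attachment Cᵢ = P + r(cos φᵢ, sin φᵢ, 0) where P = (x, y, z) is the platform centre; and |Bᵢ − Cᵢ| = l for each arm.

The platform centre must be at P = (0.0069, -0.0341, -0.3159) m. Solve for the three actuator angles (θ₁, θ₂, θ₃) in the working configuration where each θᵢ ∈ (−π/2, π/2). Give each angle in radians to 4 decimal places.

θ₁ = 0.1748, θ₂ = 0.3495, θ₃ = 0.0874

arm 1 (φ=0.0°): x'=0.0069, y'=-0.0341
  A cos θ + B sin θ = C:  0.0631·cos θ + -0.3159·sin θ = 0.0072
  γ=atan2(-0.3159,0.0631)=-1.3736;  ψ=arccos(0.0224)=1.5484;  θ1=γ+ψ≈0.1748
rotate P by −φ2: (-0.0330, 0.0111, -0.3159)
  A=0.1030, B=-0.3159, C=(l²−L²−A²−y'²−z²)/(2L)=-0.0114
  γ=atan2(-0.3159,0.1030)=-1.2557;  ψ=arccos(-0.0343)=1.6051;  θ2=γ+ψ≈0.3495
arm 3 (φ=240.0°): x'=0.0261, y'=0.0230
  A cos θ + B sin θ = C:  0.0439·cos θ + -0.3159·sin θ = 0.0162
  θ3 = atan2(B,A) + arccos(C/0.3189) = 0.0874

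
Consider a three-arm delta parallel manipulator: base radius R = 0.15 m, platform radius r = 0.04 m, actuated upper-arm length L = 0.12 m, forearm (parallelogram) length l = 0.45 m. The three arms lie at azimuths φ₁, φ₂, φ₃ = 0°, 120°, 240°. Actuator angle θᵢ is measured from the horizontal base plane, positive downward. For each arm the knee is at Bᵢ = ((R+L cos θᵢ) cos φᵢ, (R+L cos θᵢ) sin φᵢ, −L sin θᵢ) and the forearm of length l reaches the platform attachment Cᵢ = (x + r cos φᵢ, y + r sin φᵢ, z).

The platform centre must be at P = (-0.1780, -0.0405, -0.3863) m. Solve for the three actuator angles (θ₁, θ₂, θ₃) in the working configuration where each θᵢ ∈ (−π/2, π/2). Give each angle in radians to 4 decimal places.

arm 1 (φ=0.0°): x'=-0.1780, y'=-0.0405
  A=0.2880, B=-0.3863, C=(l²−L²−A²−y'²−z²)/(2L)=-0.1905
  γ=atan2(-0.3863,0.2880)=-0.9302;  ψ=arccos(-0.3953)=1.9772;  θ1=γ+ψ≈1.0470
φ2=120.0° → target in arm frame (0.0539, 0.1744)
  A=0.0561, B=-0.3863, C=(l²−L²−A²−y'²−z²)/(2L)=0.0221
  θ2 = atan2(B,A) + arccos(C/0.3903) = 0.0874
φ3=240.0° → target in arm frame (0.1241, -0.1339)
  e−x'=-0.0141;  (l²−L²−(e−x')²−y'²−z²)/2L = 0.0864
  γ=atan2(-0.3863,-0.0141)=-1.6072;  ψ=arccos(0.2236)=1.3453;  θ3=γ+ψ≈-0.2619

θ₁ = 1.0470, θ₂ = 0.0874, θ₃ = -0.2619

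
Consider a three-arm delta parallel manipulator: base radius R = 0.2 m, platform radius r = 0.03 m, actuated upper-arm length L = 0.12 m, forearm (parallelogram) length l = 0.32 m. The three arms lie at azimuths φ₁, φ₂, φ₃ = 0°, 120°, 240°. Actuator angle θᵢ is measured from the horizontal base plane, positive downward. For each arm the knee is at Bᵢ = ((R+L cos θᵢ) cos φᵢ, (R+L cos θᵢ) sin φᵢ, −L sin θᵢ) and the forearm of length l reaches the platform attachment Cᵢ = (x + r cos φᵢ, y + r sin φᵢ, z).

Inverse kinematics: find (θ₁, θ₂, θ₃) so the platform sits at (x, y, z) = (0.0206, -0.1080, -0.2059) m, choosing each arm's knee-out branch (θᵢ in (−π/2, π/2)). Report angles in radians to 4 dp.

φ1=0.0° → target in arm frame (0.0206, -0.1080)
  A=0.1494, B=-0.2059, C=(l²−L²−A²−y'²−z²)/(2L)=0.0484
  γ=atan2(-0.2059,0.1494)=-0.9431;  ψ=arccos(0.1903)=1.3793;  θ1=γ+ψ≈0.4362
φ2=120.0° → target in arm frame (-0.1038, 0.0362)
  A=0.2738, B=-0.2059, C=(l²−L²−A²−y'²−z²)/(2L)=-0.1279
  θ2 = atan2(B,A) + arccos(C/0.3426) = 1.3085
φ3=240.0° → target in arm frame (0.0832, 0.0718)
  A cos θ + B sin θ = C:  0.0868·cos θ + -0.2059·sin θ = 0.1371
  γ=atan2(-0.2059,0.0868)=-1.1720;  ψ=arccos(0.6138)=0.9099;  θ3=γ+ψ≈-0.2620

θ₁ = 0.4362, θ₂ = 1.3085, θ₃ = -0.2620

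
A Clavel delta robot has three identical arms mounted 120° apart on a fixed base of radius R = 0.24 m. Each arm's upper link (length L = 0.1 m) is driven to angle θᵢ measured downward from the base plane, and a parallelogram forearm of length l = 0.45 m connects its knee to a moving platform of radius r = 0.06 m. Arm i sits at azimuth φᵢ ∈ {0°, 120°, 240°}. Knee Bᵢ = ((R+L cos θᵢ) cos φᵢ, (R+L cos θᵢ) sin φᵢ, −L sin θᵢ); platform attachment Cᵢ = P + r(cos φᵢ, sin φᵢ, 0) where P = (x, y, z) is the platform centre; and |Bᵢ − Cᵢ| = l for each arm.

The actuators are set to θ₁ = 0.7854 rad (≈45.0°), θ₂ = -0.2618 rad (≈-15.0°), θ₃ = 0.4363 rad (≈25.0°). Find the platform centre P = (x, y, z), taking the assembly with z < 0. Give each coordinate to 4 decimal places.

(-0.0715, 0.0564, -0.3797)

φ1=0.0°: virtual centre (0.2507, 0.0000, -0.0707), radius l
φ2=120.0°: virtual centre (-0.1383, 0.2395, 0.0259), radius l
arm 3 at φ=240.0°: ρ3 = 0.2706;  centre 3 = (-0.1353, -0.2344, -0.0423)
|centre ₂|²−|centre ₁|² = 0.0093;  |centre ₃|²−|centre ₁|² = 0.0072
[-0.7780 0.4791 0.1932]·P = 0.0093;  [-0.7721 -0.4687 0.0569]·P = 0.0072
Cramer: x(z) = -0.0106+0.1604z;  y(z) = 0.0022-0.1428z
sphere 1 gives Az²+Bz+C=0 with A=1.0461, B=0.0570, C=-0.1292;  B²−4AC=0.5439;  roots -0.3797, 0.3253;  negative root z = -0.3797
x = -0.0715, y = 0.0564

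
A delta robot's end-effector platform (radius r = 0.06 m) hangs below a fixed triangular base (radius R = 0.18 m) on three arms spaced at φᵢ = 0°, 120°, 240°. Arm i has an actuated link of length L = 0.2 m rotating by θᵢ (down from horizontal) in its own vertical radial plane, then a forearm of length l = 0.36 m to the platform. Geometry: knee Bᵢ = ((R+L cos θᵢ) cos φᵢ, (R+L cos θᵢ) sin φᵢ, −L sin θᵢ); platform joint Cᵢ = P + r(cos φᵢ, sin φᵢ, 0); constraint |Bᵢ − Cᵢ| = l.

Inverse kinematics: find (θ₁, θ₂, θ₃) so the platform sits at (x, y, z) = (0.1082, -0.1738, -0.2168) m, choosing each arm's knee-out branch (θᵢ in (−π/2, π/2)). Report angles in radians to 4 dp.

φ1=0.0° → target in arm frame (0.1082, -0.1738)
  A cos θ + B sin θ = C:  0.0118·cos θ + -0.2168·sin θ = 0.0306
  √(A²+B²)=0.2171;  θ1 = -1.5164+1.4292 ≈ -0.0872
arm 2 (φ=120.0°): x'=-0.2046, y'=-0.0068
  A cos θ + B sin θ = C:  0.3246·cos θ + -0.2168·sin θ = -0.1571
  θ2 = atan2(B,A) + arccos(C/0.3904) = 1.3960
φ3=240.0° → target in arm frame (0.0964, 0.1806)
  A cos θ + B sin θ = C:  0.0236·cos θ + -0.2168·sin θ = 0.0236
  θ3 = atan2(B,A) + arccos(C/0.2181) = 0.0001

θ₁ = -0.0872, θ₂ = 1.3960, θ₃ = 0.0001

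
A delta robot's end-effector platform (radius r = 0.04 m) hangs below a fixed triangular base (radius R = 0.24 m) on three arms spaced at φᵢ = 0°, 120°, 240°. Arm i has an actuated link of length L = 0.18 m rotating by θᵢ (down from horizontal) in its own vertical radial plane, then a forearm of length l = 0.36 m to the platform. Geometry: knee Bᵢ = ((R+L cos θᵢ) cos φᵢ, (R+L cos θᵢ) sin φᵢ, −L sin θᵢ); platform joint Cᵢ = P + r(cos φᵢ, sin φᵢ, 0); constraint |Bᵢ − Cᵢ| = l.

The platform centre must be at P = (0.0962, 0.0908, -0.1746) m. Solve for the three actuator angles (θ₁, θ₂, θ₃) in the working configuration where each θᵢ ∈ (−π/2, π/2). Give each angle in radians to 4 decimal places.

arm 1 (φ=0.0°): x'=0.0962, y'=0.0908
  A cos θ + B sin θ = C:  0.1038·cos θ + -0.1746·sin θ = 0.1325
  θ1 = atan2(B,A) + arccos(C/0.2031) = -0.1742
rotate P by −φ2: (0.0305, -0.1287, -0.1746)
  e−x'=0.1695;  (l²−L²−(e−x')²−y'²−z²)/2L = 0.0595
  θ2 = atan2(B,A) + arccos(C/0.2433) = 0.5233
φ3=240.0° → target in arm frame (-0.1267, 0.0379)
  A cos θ + B sin θ = C:  0.3267·cos θ + -0.1746·sin θ = -0.1152
  γ=atan2(-0.1746,0.3267)=-0.4908;  ψ=arccos(-0.3110)=1.8871;  θ3=γ+ψ≈1.3963

θ₁ = -0.1742, θ₂ = 0.5233, θ₃ = 1.3963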